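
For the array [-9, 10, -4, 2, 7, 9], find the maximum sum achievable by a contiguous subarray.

Using Kadane's algorithm on [-9, 10, -4, 2, 7, 9]:

Scanning through the array:
Position 1 (value 10): max_ending_here = 10, max_so_far = 10
Position 2 (value -4): max_ending_here = 6, max_so_far = 10
Position 3 (value 2): max_ending_here = 8, max_so_far = 10
Position 4 (value 7): max_ending_here = 15, max_so_far = 15
Position 5 (value 9): max_ending_here = 24, max_so_far = 24

Maximum subarray: [10, -4, 2, 7, 9]
Maximum sum: 24

The maximum subarray is [10, -4, 2, 7, 9] with sum 24. This subarray runs from index 1 to index 5.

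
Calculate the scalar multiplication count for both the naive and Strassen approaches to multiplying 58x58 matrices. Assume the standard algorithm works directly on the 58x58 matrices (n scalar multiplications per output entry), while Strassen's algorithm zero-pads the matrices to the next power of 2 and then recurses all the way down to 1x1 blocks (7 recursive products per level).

Matrix multiplication for 58x58 matrices:

Strassen's algorithm requires power-of-2 dimensions. Pad 58x58 to 64x64 (next power of 2).

Standard algorithm: 58^3 = 195112 multiplications
Strassen's algorithm: 7^(log2(64)) = 7^6 = 117649 multiplications
Savings: 195112 - 117649 = 77463 multiplications

Standard: 195112 multiplications (58^3). Strassen: 117649 multiplications (7^6, after padding to 64x64). Strassen reduces 8 recursive multiplications to 7 at each level.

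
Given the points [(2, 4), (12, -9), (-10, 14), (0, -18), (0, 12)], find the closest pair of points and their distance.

Computing all pairwise distances among 5 points:

d((2, 4), (12, -9)) = 16.4012
d((2, 4), (-10, 14)) = 15.6205
d((2, 4), (0, -18)) = 22.0907
d((2, 4), (0, 12)) = 8.2462 <-- minimum
d((12, -9), (-10, 14)) = 31.8277
d((12, -9), (0, -18)) = 15.0
d((12, -9), (0, 12)) = 24.1868
d((-10, 14), (0, -18)) = 33.5261
d((-10, 14), (0, 12)) = 10.198
d((0, -18), (0, 12)) = 30.0

Closest pair: (2, 4) and (0, 12) with distance 8.2462

The closest pair is (2, 4) and (0, 12) with Euclidean distance 8.2462. For 5 points, brute-force pairwise comparison is shown above. For large n, the divide-and-conquer algorithm (sort by x, recurse on halves, check the dividing strip) achieves O(n log n).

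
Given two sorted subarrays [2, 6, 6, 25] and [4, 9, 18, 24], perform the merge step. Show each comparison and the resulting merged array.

Merging process:

Compare 2 vs 4: take 2 from left. Merged: [2]
Compare 6 vs 4: take 4 from right. Merged: [2, 4]
Compare 6 vs 9: take 6 from left. Merged: [2, 4, 6]
Compare 6 vs 9: take 6 from left. Merged: [2, 4, 6, 6]
Compare 25 vs 9: take 9 from right. Merged: [2, 4, 6, 6, 9]
Compare 25 vs 18: take 18 from right. Merged: [2, 4, 6, 6, 9, 18]
Compare 25 vs 24: take 24 from right. Merged: [2, 4, 6, 6, 9, 18, 24]
Append remaining from left: [25]. Merged: [2, 4, 6, 6, 9, 18, 24, 25]

Final merged array: [2, 4, 6, 6, 9, 18, 24, 25]
Total comparisons: 7

The merged array is [2, 4, 6, 6, 9, 18, 24, 25], requiring 7 comparisons. The merge step runs in O(n) time where n is the total number of elements.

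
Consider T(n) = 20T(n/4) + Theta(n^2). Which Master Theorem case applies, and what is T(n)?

Master Theorem for T(n) = 20T(n/4) + O(n^2):

a = 20, b = 4, c = 2
log_b(a) = log_4(20) = 2.1610

Case 1: c = 2 < log_4(20) = 2.1610
T(n) = O(n^(log_4 20))

For T(n) = 20T(n/4) + O(n^2): log_4(20) = 2.1610. This is Case 1 of the Master Theorem (c < log_b(a), work dominated by leaves), giving O(n^(log_4 20)).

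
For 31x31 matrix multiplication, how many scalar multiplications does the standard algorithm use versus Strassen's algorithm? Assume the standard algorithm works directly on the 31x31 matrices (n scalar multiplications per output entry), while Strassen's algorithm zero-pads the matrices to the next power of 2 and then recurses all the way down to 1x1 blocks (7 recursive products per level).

Matrix multiplication for 31x31 matrices:

Strassen's algorithm requires power-of-2 dimensions. Pad 31x31 to 32x32 (next power of 2).

Standard algorithm: 31^3 = 29791 multiplications
Strassen's algorithm: 7^(log2(32)) = 7^5 = 16807 multiplications
Savings: 29791 - 16807 = 12984 multiplications

Standard: 29791 multiplications (31^3). Strassen: 16807 multiplications (7^5, after padding to 32x32). Strassen reduces 8 recursive multiplications to 7 at each level.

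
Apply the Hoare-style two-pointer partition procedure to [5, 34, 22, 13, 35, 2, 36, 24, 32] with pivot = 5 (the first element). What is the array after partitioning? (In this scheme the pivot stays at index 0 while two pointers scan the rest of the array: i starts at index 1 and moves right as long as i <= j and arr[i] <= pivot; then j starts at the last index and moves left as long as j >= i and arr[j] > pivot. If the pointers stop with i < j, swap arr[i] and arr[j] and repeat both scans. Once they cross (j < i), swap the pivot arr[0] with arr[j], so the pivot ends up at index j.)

Hoare-style two-pointer partition with pivot = 5:

Initial array: [5, 34, 22, 13, 35, 2, 36, 24, 32]

Pointers start at i = 1, j = 8.
i stops at index 1 (arr[1]=34 > 5), j stops at index 5 (arr[5]=2 <= 5): swap arr[1] and arr[5], array becomes [5, 2, 22, 13, 35, 34, 36, 24, 32]
i ends at 2, j ends at 1: the pointers have crossed (j < i), so scanning stops.

Swap pivot arr[0] with arr[1] to place pivot at position 1: [2, 5, 22, 13, 35, 34, 36, 24, 32]
Pivot position: 1

After partitioning with pivot 5, the array becomes [2, 5, 22, 13, 35, 34, 36, 24, 32]. The pivot is placed at index 1. All elements to the left of the pivot are <= 5, and all elements to the right are > 5.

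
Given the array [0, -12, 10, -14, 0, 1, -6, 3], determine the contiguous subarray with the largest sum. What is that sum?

Using Kadane's algorithm on [0, -12, 10, -14, 0, 1, -6, 3]:

Scanning through the array:
Position 1 (value -12): max_ending_here = -12, max_so_far = 0
Position 2 (value 10): max_ending_here = 10, max_so_far = 10
Position 3 (value -14): max_ending_here = -4, max_so_far = 10
Position 4 (value 0): max_ending_here = 0, max_so_far = 10
Position 5 (value 1): max_ending_here = 1, max_so_far = 10
Position 6 (value -6): max_ending_here = -5, max_so_far = 10
Position 7 (value 3): max_ending_here = 3, max_so_far = 10

Maximum subarray: [10]
Maximum sum: 10

The maximum subarray is [10] with sum 10. This subarray runs from index 2 to index 2.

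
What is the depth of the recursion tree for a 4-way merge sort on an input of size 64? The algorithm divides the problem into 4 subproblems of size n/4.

For divide and conquer with division factor 4:

Problem sizes at each level:
Level 0: 64
Level 1: 16
Level 2: 4
Level 3: 1

The root is level 0 and the size-1 base case is level 3 (the tree spans levels 0 through 3, i.e. 4 levels counting the root), so the depth is the number of divisions: log_4(64) = 3

The recursion tree depth is log_4(64) = 3. At each level, the problem size is divided by 4, so it takes 3 divisions to reduce to a base case of size 1. The algorithm makes 4 recursive calls at each level.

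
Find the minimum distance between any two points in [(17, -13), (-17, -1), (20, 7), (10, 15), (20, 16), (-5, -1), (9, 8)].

Computing all pairwise distances among 7 points:

d((17, -13), (-17, -1)) = 36.0555
d((17, -13), (20, 7)) = 20.2237
d((17, -13), (10, 15)) = 28.8617
d((17, -13), (20, 16)) = 29.1548
d((17, -13), (-5, -1)) = 25.0599
d((17, -13), (9, 8)) = 22.4722
d((-17, -1), (20, 7)) = 37.855
d((-17, -1), (10, 15)) = 31.3847
d((-17, -1), (20, 16)) = 40.7185
d((-17, -1), (-5, -1)) = 12.0
d((-17, -1), (9, 8)) = 27.5136
d((20, 7), (10, 15)) = 12.8062
d((20, 7), (20, 16)) = 9.0
d((20, 7), (-5, -1)) = 26.2488
d((20, 7), (9, 8)) = 11.0454
d((10, 15), (20, 16)) = 10.0499
d((10, 15), (-5, -1)) = 21.9317
d((10, 15), (9, 8)) = 7.0711 <-- minimum
d((20, 16), (-5, -1)) = 30.2324
d((20, 16), (9, 8)) = 13.6015
d((-5, -1), (9, 8)) = 16.6433

Closest pair: (10, 15) and (9, 8) with distance 7.0711

The closest pair is (10, 15) and (9, 8) with Euclidean distance 7.0711. For 7 points, brute-force pairwise comparison is shown above. For large n, the divide-and-conquer algorithm (sort by x, recurse on halves, check the dividing strip) achieves O(n log n).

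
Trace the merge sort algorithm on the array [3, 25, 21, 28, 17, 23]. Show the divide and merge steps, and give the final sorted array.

Merge sort trace:

Split: [3, 25, 21, 28, 17, 23] -> [3, 25, 21] and [28, 17, 23]
  Split: [3, 25, 21] -> [3] and [25, 21]
    Split: [25, 21] -> [25] and [21]
    Merge: [25] + [21] -> [21, 25]
  Merge: [3] + [21, 25] -> [3, 21, 25]
  Split: [28, 17, 23] -> [28] and [17, 23]
    Split: [17, 23] -> [17] and [23]
    Merge: [17] + [23] -> [17, 23]
  Merge: [28] + [17, 23] -> [17, 23, 28]
Merge: [3, 21, 25] + [17, 23, 28] -> [3, 17, 21, 23, 25, 28]

Final sorted array: [3, 17, 21, 23, 25, 28]

The merge sort proceeds by recursively splitting the array and merging sorted halves.
After all merges, the sorted array is [3, 17, 21, 23, 25, 28].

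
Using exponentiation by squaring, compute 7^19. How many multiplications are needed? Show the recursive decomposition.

Computing 7^19 by squaring (build up from 7^1; each line after the first costs one multiplication):

7^1 = 7
7^2 = (7^1)^2 = 7^2 = 49
7^4 = (7^2)^2 = 49^2 = 2401
7^8 = (7^4)^2 = 2401^2 = 5764801
7^9 = 7 * 7^8 = 7 * 5764801 = 40353607
7^18 = (7^9)^2 = 40353607^2 = 1628413597910449
7^19 = 7 * 7^18 = 7 * 1628413597910449 = 11398895185373143

Result: 11398895185373143
Multiplications needed: 6 (6 lines after 7^1)

7^19 = 11398895185373143. Using exponentiation by squaring, this requires 6 multiplications. The key idea: if the exponent is even, square the half-power; if odd, multiply by the base once.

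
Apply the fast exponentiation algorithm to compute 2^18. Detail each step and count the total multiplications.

Computing 2^18 by squaring (build up from 2^1; each line after the first costs one multiplication):

2^1 = 2
2^2 = (2^1)^2 = 2^2 = 4
2^4 = (2^2)^2 = 4^2 = 16
2^8 = (2^4)^2 = 16^2 = 256
2^9 = 2 * 2^8 = 2 * 256 = 512
2^18 = (2^9)^2 = 512^2 = 262144

Result: 262144
Multiplications needed: 5 (5 lines after 2^1)

2^18 = 262144. Using exponentiation by squaring, this requires 5 multiplications. The key idea: if the exponent is even, square the half-power; if odd, multiply by the base once.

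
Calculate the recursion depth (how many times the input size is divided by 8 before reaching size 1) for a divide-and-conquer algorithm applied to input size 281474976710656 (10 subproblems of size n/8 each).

For divide and conquer with division factor 8:

Problem sizes at each level:
Level 0: 281474976710656
Level 1: 35184372088832
Level 2: 4398046511104
Level 3: 549755813888
Level 4: 68719476736
Level 5: 8589934592
Level 6: 1073741824
Level 7: 134217728
Level 8: 16777216
Level 9: 2097152
Level 10: 262144
Level 11: 32768
Level 12: 4096
Level 13: 512
Level 14: 64
Level 15: 8
Level 16: 1

The root is level 0 and the size-1 base case is level 16 (the tree spans levels 0 through 16, i.e. 17 levels counting the root), so the depth is the number of divisions: log_8(281474976710656) = 16

The recursion tree depth is log_8(281474976710656) = 16. At each level, the problem size is divided by 8, so it takes 16 divisions to reduce to a base case of size 1. The algorithm makes 10 recursive calls at each level.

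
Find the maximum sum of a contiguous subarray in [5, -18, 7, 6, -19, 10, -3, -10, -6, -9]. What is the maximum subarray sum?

Using Kadane's algorithm on [5, -18, 7, 6, -19, 10, -3, -10, -6, -9]:

Scanning through the array:
Position 1 (value -18): max_ending_here = -13, max_so_far = 5
Position 2 (value 7): max_ending_here = 7, max_so_far = 7
Position 3 (value 6): max_ending_here = 13, max_so_far = 13
Position 4 (value -19): max_ending_here = -6, max_so_far = 13
Position 5 (value 10): max_ending_here = 10, max_so_far = 13
Position 6 (value -3): max_ending_here = 7, max_so_far = 13
Position 7 (value -10): max_ending_here = -3, max_so_far = 13
Position 8 (value -6): max_ending_here = -6, max_so_far = 13
Position 9 (value -9): max_ending_here = -9, max_so_far = 13

Maximum subarray: [7, 6]
Maximum sum: 13

The maximum subarray is [7, 6] with sum 13. This subarray runs from index 2 to index 3.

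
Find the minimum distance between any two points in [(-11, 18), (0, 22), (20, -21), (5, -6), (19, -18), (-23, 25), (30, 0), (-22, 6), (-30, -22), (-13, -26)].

Computing all pairwise distances among 10 points:

d((-11, 18), (0, 22)) = 11.7047
d((-11, 18), (20, -21)) = 49.8197
d((-11, 18), (5, -6)) = 28.8444
d((-11, 18), (19, -18)) = 46.8615
d((-11, 18), (-23, 25)) = 13.8924
d((-11, 18), (30, 0)) = 44.7772
d((-11, 18), (-22, 6)) = 16.2788
d((-11, 18), (-30, -22)) = 44.2832
d((-11, 18), (-13, -26)) = 44.0454
d((0, 22), (20, -21)) = 47.4236
d((0, 22), (5, -6)) = 28.4429
d((0, 22), (19, -18)) = 44.2832
d((0, 22), (-23, 25)) = 23.1948
d((0, 22), (30, 0)) = 37.2022
d((0, 22), (-22, 6)) = 27.2029
d((0, 22), (-30, -22)) = 53.2541
d((0, 22), (-13, -26)) = 49.7293
d((20, -21), (5, -6)) = 21.2132
d((20, -21), (19, -18)) = 3.1623 <-- minimum
d((20, -21), (-23, 25)) = 62.9682
d((20, -21), (30, 0)) = 23.2594
d((20, -21), (-22, 6)) = 49.93
d((20, -21), (-30, -22)) = 50.01
d((20, -21), (-13, -26)) = 33.3766
d((5, -6), (19, -18)) = 18.4391
d((5, -6), (-23, 25)) = 41.7732
d((5, -6), (30, 0)) = 25.7099
d((5, -6), (-22, 6)) = 29.5466
d((5, -6), (-30, -22)) = 38.4838
d((5, -6), (-13, -26)) = 26.9072
d((19, -18), (-23, 25)) = 60.1082
d((19, -18), (30, 0)) = 21.095
d((19, -18), (-22, 6)) = 47.5079
d((19, -18), (-30, -22)) = 49.163
d((19, -18), (-13, -26)) = 32.9848
d((-23, 25), (30, 0)) = 58.6003
d((-23, 25), (-22, 6)) = 19.0263
d((-23, 25), (-30, -22)) = 47.5184
d((-23, 25), (-13, -26)) = 51.9711
d((30, 0), (-22, 6)) = 52.345
d((30, 0), (-30, -22)) = 63.9062
d((30, 0), (-13, -26)) = 50.2494
d((-22, 6), (-30, -22)) = 29.1204
d((-22, 6), (-13, -26)) = 33.2415
d((-30, -22), (-13, -26)) = 17.4642

Closest pair: (20, -21) and (19, -18) with distance 3.1623

The closest pair is (20, -21) and (19, -18) with Euclidean distance 3.1623. For 10 points, brute-force pairwise comparison is shown above. For large n, the divide-and-conquer algorithm (sort by x, recurse on halves, check the dividing strip) achieves O(n log n).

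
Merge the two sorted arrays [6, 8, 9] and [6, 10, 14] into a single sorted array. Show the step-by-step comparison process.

Merging process:

Compare 6 vs 6: take 6 from left. Merged: [6]
Compare 8 vs 6: take 6 from right. Merged: [6, 6]
Compare 8 vs 10: take 8 from left. Merged: [6, 6, 8]
Compare 9 vs 10: take 9 from left. Merged: [6, 6, 8, 9]
Append remaining from right: [10, 14]. Merged: [6, 6, 8, 9, 10, 14]

Final merged array: [6, 6, 8, 9, 10, 14]
Total comparisons: 4

The merged array is [6, 6, 8, 9, 10, 14], requiring 4 comparisons. The merge step runs in O(n) time where n is the total number of elements.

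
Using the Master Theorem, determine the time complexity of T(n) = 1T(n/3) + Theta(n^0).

Master Theorem for T(n) = 1T(n/3) + O(n^0):

a = 1, b = 3, c = 0
log_b(a) = log_3(1) = 0.0000

Case 2: c = 0 = log_3(1) = 0.0000
T(n) = O(n^0 log n) = O(log n)

For T(n) = 1T(n/3) + O(n^0): log_3(1) = 0.0000. This is Case 2 of the Master Theorem (c = log_b(a), equal work at all levels), giving O(log n).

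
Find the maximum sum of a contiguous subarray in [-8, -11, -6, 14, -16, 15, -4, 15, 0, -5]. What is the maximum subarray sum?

Using Kadane's algorithm on [-8, -11, -6, 14, -16, 15, -4, 15, 0, -5]:

Scanning through the array:
Position 1 (value -11): max_ending_here = -11, max_so_far = -8
Position 2 (value -6): max_ending_here = -6, max_so_far = -6
Position 3 (value 14): max_ending_here = 14, max_so_far = 14
Position 4 (value -16): max_ending_here = -2, max_so_far = 14
Position 5 (value 15): max_ending_here = 15, max_so_far = 15
Position 6 (value -4): max_ending_here = 11, max_so_far = 15
Position 7 (value 15): max_ending_here = 26, max_so_far = 26
Position 8 (value 0): max_ending_here = 26, max_so_far = 26
Position 9 (value -5): max_ending_here = 21, max_so_far = 26

Maximum subarray: [15, -4, 15]
Maximum sum: 26

The maximum subarray is [15, -4, 15] with sum 26. This subarray runs from index 5 to index 7.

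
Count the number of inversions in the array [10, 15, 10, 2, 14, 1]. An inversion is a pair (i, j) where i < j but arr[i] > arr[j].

Finding inversions in [10, 15, 10, 2, 14, 1]:

(0, 3): arr[0]=10 > arr[3]=2
(0, 5): arr[0]=10 > arr[5]=1
(1, 2): arr[1]=15 > arr[2]=10
(1, 3): arr[1]=15 > arr[3]=2
(1, 4): arr[1]=15 > arr[4]=14
(1, 5): arr[1]=15 > arr[5]=1
(2, 3): arr[2]=10 > arr[3]=2
(2, 5): arr[2]=10 > arr[5]=1
(3, 5): arr[3]=2 > arr[5]=1
(4, 5): arr[4]=14 > arr[5]=1

Total inversions: 10

The array has 10 inversion(s): (0,3), (0,5), (1,2), (1,3), (1,4), (1,5), (2,3), (2,5), (3,5), (4,5). Each pair (i,j) satisfies i < j and arr[i] > arr[j].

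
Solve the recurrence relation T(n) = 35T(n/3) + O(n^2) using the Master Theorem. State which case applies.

Master Theorem for T(n) = 35T(n/3) + O(n^2):

a = 35, b = 3, c = 2
log_b(a) = log_3(35) = 3.2362

Case 1: c = 2 < log_3(35) = 3.2362
T(n) = O(n^(log_3 35))

For T(n) = 35T(n/3) + O(n^2): log_3(35) = 3.2362. This is Case 1 of the Master Theorem (c < log_b(a), work dominated by leaves), giving O(n^(log_3 35)).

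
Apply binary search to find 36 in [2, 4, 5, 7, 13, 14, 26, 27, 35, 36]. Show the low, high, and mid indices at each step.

Binary search for 36 in [2, 4, 5, 7, 13, 14, 26, 27, 35, 36]:

lo=0, hi=9, mid=4, arr[mid]=13 -> 13 < 36, search right half
lo=5, hi=9, mid=7, arr[mid]=27 -> 27 < 36, search right half
lo=8, hi=9, mid=8, arr[mid]=35 -> 35 < 36, search right half
lo=9, hi=9, mid=9, arr[mid]=36 -> Found target at index 9!

Binary search finds 36 at index 9 after 4 comparisons. The search repeatedly halves the search space by comparing with the middle element.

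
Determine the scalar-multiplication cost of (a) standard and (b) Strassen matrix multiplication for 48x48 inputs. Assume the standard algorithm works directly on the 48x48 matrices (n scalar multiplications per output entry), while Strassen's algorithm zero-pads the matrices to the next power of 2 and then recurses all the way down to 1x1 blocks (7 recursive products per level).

Matrix multiplication for 48x48 matrices:

Strassen's algorithm requires power-of-2 dimensions. Pad 48x48 to 64x64 (next power of 2).

Standard algorithm: 48^3 = 110592 multiplications
Strassen's algorithm: 7^(log2(64)) = 7^6 = 117649 multiplications
Difference: 110592 - 117649 = -7057 (Strassen uses MORE here due to padding overhead — for small or just-over-power-of-2 n, padding can outweigh the per-level savings)

Standard: 110592 multiplications (48^3). Strassen: 117649 multiplications (7^6, after padding to 64x64). Strassen reduces 8 recursive multiplications to 7 at each level.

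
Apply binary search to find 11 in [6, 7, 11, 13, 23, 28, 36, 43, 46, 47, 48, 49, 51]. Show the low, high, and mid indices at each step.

Binary search for 11 in [6, 7, 11, 13, 23, 28, 36, 43, 46, 47, 48, 49, 51]:

lo=0, hi=12, mid=6, arr[mid]=36 -> 36 > 11, search left half
lo=0, hi=5, mid=2, arr[mid]=11 -> Found target at index 2!

Binary search finds 11 at index 2 after 2 comparisons. The search repeatedly halves the search space by comparing with the middle element.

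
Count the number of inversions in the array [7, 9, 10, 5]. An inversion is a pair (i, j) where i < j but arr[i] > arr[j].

Finding inversions in [7, 9, 10, 5]:

(0, 3): arr[0]=7 > arr[3]=5
(1, 3): arr[1]=9 > arr[3]=5
(2, 3): arr[2]=10 > arr[3]=5

Total inversions: 3

The array has 3 inversion(s): (0,3), (1,3), (2,3). Each pair (i,j) satisfies i < j and arr[i] > arr[j].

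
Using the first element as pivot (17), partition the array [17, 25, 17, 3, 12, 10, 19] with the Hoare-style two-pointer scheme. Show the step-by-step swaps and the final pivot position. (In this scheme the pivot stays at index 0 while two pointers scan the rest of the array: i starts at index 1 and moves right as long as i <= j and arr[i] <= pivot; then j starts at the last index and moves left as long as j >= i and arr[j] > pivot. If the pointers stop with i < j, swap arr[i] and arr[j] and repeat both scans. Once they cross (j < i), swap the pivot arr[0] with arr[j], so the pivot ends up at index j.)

Hoare-style two-pointer partition with pivot = 17:

Initial array: [17, 25, 17, 3, 12, 10, 19]

Pointers start at i = 1, j = 6.
i stops at index 1 (arr[1]=25 > 17), j stops at index 5 (arr[5]=10 <= 17): swap arr[1] and arr[5], array becomes [17, 10, 17, 3, 12, 25, 19]
i ends at 5, j ends at 4: the pointers have crossed (j < i), so scanning stops.

Swap pivot arr[0] with arr[4] to place pivot at position 4: [12, 10, 17, 3, 17, 25, 19]
Pivot position: 4

After partitioning with pivot 17, the array becomes [12, 10, 17, 3, 17, 25, 19]. The pivot is placed at index 4. All elements to the left of the pivot are <= 17, and all elements to the right are > 17.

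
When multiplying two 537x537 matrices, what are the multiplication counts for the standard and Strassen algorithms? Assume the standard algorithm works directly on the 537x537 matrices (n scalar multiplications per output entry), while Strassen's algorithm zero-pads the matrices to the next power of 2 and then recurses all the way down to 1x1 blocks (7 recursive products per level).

Matrix multiplication for 537x537 matrices:

Strassen's algorithm requires power-of-2 dimensions. Pad 537x537 to 1024x1024 (next power of 2).

Standard algorithm: 537^3 = 154854153 multiplications
Strassen's algorithm: 7^(log2(1024)) = 7^10 = 282475249 multiplications
Difference: 154854153 - 282475249 = -127621096 (Strassen uses MORE here due to padding overhead — for small or just-over-power-of-2 n, padding can outweigh the per-level savings)

Standard: 154854153 multiplications (537^3). Strassen: 282475249 multiplications (7^10, after padding to 1024x1024). Strassen reduces 8 recursive multiplications to 7 at each level.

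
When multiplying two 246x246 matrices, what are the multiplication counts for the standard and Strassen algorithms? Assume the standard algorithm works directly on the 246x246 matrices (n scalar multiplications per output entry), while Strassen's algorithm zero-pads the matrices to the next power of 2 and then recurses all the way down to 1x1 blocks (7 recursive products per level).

Matrix multiplication for 246x246 matrices:

Strassen's algorithm requires power-of-2 dimensions. Pad 246x246 to 256x256 (next power of 2).

Standard algorithm: 246^3 = 14886936 multiplications
Strassen's algorithm: 7^(log2(256)) = 7^8 = 5764801 multiplications
Savings: 14886936 - 5764801 = 9122135 multiplications

Standard: 14886936 multiplications (246^3). Strassen: 5764801 multiplications (7^8, after padding to 256x256). Strassen reduces 8 recursive multiplications to 7 at each level.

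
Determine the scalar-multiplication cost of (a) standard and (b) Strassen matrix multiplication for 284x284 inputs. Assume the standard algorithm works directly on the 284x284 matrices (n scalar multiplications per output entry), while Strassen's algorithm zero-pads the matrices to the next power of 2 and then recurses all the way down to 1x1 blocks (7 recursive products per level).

Matrix multiplication for 284x284 matrices:

Strassen's algorithm requires power-of-2 dimensions. Pad 284x284 to 512x512 (next power of 2).

Standard algorithm: 284^3 = 22906304 multiplications
Strassen's algorithm: 7^(log2(512)) = 7^9 = 40353607 multiplications
Difference: 22906304 - 40353607 = -17447303 (Strassen uses MORE here due to padding overhead — for small or just-over-power-of-2 n, padding can outweigh the per-level savings)

Standard: 22906304 multiplications (284^3). Strassen: 40353607 multiplications (7^9, after padding to 512x512). Strassen reduces 8 recursive multiplications to 7 at each level.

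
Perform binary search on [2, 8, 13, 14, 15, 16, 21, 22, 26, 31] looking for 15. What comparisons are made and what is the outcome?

Binary search for 15 in [2, 8, 13, 14, 15, 16, 21, 22, 26, 31]:

lo=0, hi=9, mid=4, arr[mid]=15 -> Found target at index 4!

Binary search finds 15 at index 4 after 1 comparisons. The search repeatedly halves the search space by comparing with the middle element.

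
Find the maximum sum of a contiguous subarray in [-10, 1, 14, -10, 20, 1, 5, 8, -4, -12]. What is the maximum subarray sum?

Using Kadane's algorithm on [-10, 1, 14, -10, 20, 1, 5, 8, -4, -12]:

Scanning through the array:
Position 1 (value 1): max_ending_here = 1, max_so_far = 1
Position 2 (value 14): max_ending_here = 15, max_so_far = 15
Position 3 (value -10): max_ending_here = 5, max_so_far = 15
Position 4 (value 20): max_ending_here = 25, max_so_far = 25
Position 5 (value 1): max_ending_here = 26, max_so_far = 26
Position 6 (value 5): max_ending_here = 31, max_so_far = 31
Position 7 (value 8): max_ending_here = 39, max_so_far = 39
Position 8 (value -4): max_ending_here = 35, max_so_far = 39
Position 9 (value -12): max_ending_here = 23, max_so_far = 39

Maximum subarray: [1, 14, -10, 20, 1, 5, 8]
Maximum sum: 39

The maximum subarray is [1, 14, -10, 20, 1, 5, 8] with sum 39. This subarray runs from index 1 to index 7.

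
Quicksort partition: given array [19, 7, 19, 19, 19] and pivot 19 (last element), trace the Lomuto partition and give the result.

Lomuto partition with pivot = 19:

Initial array: [19, 7, 19, 19, 19]

arr[0]=19 <= 19: swap with position 0, array becomes [19, 7, 19, 19, 19]
arr[1]=7 <= 19: swap with position 1, array becomes [19, 7, 19, 19, 19]
arr[2]=19 <= 19: swap with position 2, array becomes [19, 7, 19, 19, 19]
arr[3]=19 <= 19: swap with position 3, array becomes [19, 7, 19, 19, 19]

Place pivot at position 4: [19, 7, 19, 19, 19]
Pivot position: 4

After partitioning with pivot 19, the array becomes [19, 7, 19, 19, 19]. The pivot is placed at index 4. All elements to the left of the pivot are <= 19, and all elements to the right are > 19.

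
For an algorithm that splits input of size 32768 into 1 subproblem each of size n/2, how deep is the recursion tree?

For divide and conquer with division factor 2:

Problem sizes at each level:
Level 0: 32768
Level 1: 16384
Level 2: 8192
Level 3: 4096
Level 4: 2048
Level 5: 1024
Level 6: 512
Level 7: 256
Level 8: 128
Level 9: 64
Level 10: 32
Level 11: 16
Level 12: 8
Level 13: 4
Level 14: 2
Level 15: 1

The root is level 0 and the size-1 base case is level 15 (the tree spans levels 0 through 15, i.e. 16 levels counting the root), so the depth is the number of divisions: log_2(32768) = 15

The recursion tree depth is log_2(32768) = 15. At each level, the problem size is divided by 2, so it takes 15 divisions to reduce to a base case of size 1. The algorithm makes 1 recursive call at each level.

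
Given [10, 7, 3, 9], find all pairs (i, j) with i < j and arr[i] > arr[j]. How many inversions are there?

Finding inversions in [10, 7, 3, 9]:

(0, 1): arr[0]=10 > arr[1]=7
(0, 2): arr[0]=10 > arr[2]=3
(0, 3): arr[0]=10 > arr[3]=9
(1, 2): arr[1]=7 > arr[2]=3

Total inversions: 4

The array has 4 inversion(s): (0,1), (0,2), (0,3), (1,2). Each pair (i,j) satisfies i < j and arr[i] > arr[j].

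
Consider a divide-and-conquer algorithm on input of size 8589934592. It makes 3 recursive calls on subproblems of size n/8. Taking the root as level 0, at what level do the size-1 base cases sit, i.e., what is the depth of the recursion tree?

For divide and conquer with division factor 8:

Problem sizes at each level:
Level 0: 8589934592
Level 1: 1073741824
Level 2: 134217728
Level 3: 16777216
Level 4: 2097152
Level 5: 262144
Level 6: 32768
Level 7: 4096
Level 8: 512
Level 9: 64
Level 10: 8
Level 11: 1

The root is level 0 and the size-1 base case is level 11 (the tree spans levels 0 through 11, i.e. 12 levels counting the root), so the depth is the number of divisions: log_8(8589934592) = 11

The recursion tree depth is log_8(8589934592) = 11. At each level, the problem size is divided by 8, so it takes 11 divisions to reduce to a base case of size 1. The algorithm makes 3 recursive calls at each level.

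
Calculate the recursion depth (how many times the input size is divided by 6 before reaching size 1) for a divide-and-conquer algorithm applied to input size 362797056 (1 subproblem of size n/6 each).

For divide and conquer with division factor 6:

Problem sizes at each level:
Level 0: 362797056
Level 1: 60466176
Level 2: 10077696
Level 3: 1679616
Level 4: 279936
Level 5: 46656
Level 6: 7776
Level 7: 1296
Level 8: 216
Level 9: 36
Level 10: 6
Level 11: 1

The root is level 0 and the size-1 base case is level 11 (the tree spans levels 0 through 11, i.e. 12 levels counting the root), so the depth is the number of divisions: log_6(362797056) = 11

The recursion tree depth is log_6(362797056) = 11. At each level, the problem size is divided by 6, so it takes 11 divisions to reduce to a base case of size 1. The algorithm makes 1 recursive call at each level.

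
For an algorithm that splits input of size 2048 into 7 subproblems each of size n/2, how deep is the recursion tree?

For divide and conquer with division factor 2:

Problem sizes at each level:
Level 0: 2048
Level 1: 1024
Level 2: 512
Level 3: 256
Level 4: 128
Level 5: 64
Level 6: 32
Level 7: 16
Level 8: 8
Level 9: 4
Level 10: 2
Level 11: 1

The root is level 0 and the size-1 base case is level 11 (the tree spans levels 0 through 11, i.e. 12 levels counting the root), so the depth is the number of divisions: log_2(2048) = 11

The recursion tree depth is log_2(2048) = 11. At each level, the problem size is divided by 2, so it takes 11 divisions to reduce to a base case of size 1. The algorithm makes 7 recursive calls at each level.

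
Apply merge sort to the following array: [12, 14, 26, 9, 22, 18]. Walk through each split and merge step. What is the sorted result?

Merge sort trace:

Split: [12, 14, 26, 9, 22, 18] -> [12, 14, 26] and [9, 22, 18]
  Split: [12, 14, 26] -> [12] and [14, 26]
    Split: [14, 26] -> [14] and [26]
    Merge: [14] + [26] -> [14, 26]
  Merge: [12] + [14, 26] -> [12, 14, 26]
  Split: [9, 22, 18] -> [9] and [22, 18]
    Split: [22, 18] -> [22] and [18]
    Merge: [22] + [18] -> [18, 22]
  Merge: [9] + [18, 22] -> [9, 18, 22]
Merge: [12, 14, 26] + [9, 18, 22] -> [9, 12, 14, 18, 22, 26]

Final sorted array: [9, 12, 14, 18, 22, 26]

The merge sort proceeds by recursively splitting the array and merging sorted halves.
After all merges, the sorted array is [9, 12, 14, 18, 22, 26].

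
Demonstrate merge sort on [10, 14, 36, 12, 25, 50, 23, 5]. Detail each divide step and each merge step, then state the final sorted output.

Merge sort trace:

Split: [10, 14, 36, 12, 25, 50, 23, 5] -> [10, 14, 36, 12] and [25, 50, 23, 5]
  Split: [10, 14, 36, 12] -> [10, 14] and [36, 12]
    Split: [10, 14] -> [10] and [14]
    Merge: [10] + [14] -> [10, 14]
    Split: [36, 12] -> [36] and [12]
    Merge: [36] + [12] -> [12, 36]
  Merge: [10, 14] + [12, 36] -> [10, 12, 14, 36]
  Split: [25, 50, 23, 5] -> [25, 50] and [23, 5]
    Split: [25, 50] -> [25] and [50]
    Merge: [25] + [50] -> [25, 50]
    Split: [23, 5] -> [23] and [5]
    Merge: [23] + [5] -> [5, 23]
  Merge: [25, 50] + [5, 23] -> [5, 23, 25, 50]
Merge: [10, 12, 14, 36] + [5, 23, 25, 50] -> [5, 10, 12, 14, 23, 25, 36, 50]

Final sorted array: [5, 10, 12, 14, 23, 25, 36, 50]

The merge sort proceeds by recursively splitting the array and merging sorted halves.
After all merges, the sorted array is [5, 10, 12, 14, 23, 25, 36, 50].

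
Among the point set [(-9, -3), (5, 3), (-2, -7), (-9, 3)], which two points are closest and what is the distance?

Computing all pairwise distances among 4 points:

d((-9, -3), (5, 3)) = 15.2315
d((-9, -3), (-2, -7)) = 8.0623
d((-9, -3), (-9, 3)) = 6.0 <-- minimum
d((5, 3), (-2, -7)) = 12.2066
d((5, 3), (-9, 3)) = 14.0
d((-2, -7), (-9, 3)) = 12.2066

Closest pair: (-9, -3) and (-9, 3) with distance 6.0

The closest pair is (-9, -3) and (-9, 3) with Euclidean distance 6.0. For 4 points, brute-force pairwise comparison is shown above. For large n, the divide-and-conquer algorithm (sort by x, recurse on halves, check the dividing strip) achieves O(n log n).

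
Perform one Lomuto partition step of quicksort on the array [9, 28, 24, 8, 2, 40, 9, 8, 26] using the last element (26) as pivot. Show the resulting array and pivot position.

Lomuto partition with pivot = 26:

Initial array: [9, 28, 24, 8, 2, 40, 9, 8, 26]

arr[0]=9 <= 26: swap with position 0, array becomes [9, 28, 24, 8, 2, 40, 9, 8, 26]
arr[1]=28 > 26: no swap
arr[2]=24 <= 26: swap with position 1, array becomes [9, 24, 28, 8, 2, 40, 9, 8, 26]
arr[3]=8 <= 26: swap with position 2, array becomes [9, 24, 8, 28, 2, 40, 9, 8, 26]
arr[4]=2 <= 26: swap with position 3, array becomes [9, 24, 8, 2, 28, 40, 9, 8, 26]
arr[5]=40 > 26: no swap
arr[6]=9 <= 26: swap with position 4, array becomes [9, 24, 8, 2, 9, 40, 28, 8, 26]
arr[7]=8 <= 26: swap with position 5, array becomes [9, 24, 8, 2, 9, 8, 28, 40, 26]

Place pivot at position 6: [9, 24, 8, 2, 9, 8, 26, 40, 28]
Pivot position: 6

After partitioning with pivot 26, the array becomes [9, 24, 8, 2, 9, 8, 26, 40, 28]. The pivot is placed at index 6. All elements to the left of the pivot are <= 26, and all elements to the right are > 26.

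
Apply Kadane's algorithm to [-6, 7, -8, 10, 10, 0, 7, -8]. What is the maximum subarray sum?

Using Kadane's algorithm on [-6, 7, -8, 10, 10, 0, 7, -8]:

Scanning through the array:
Position 1 (value 7): max_ending_here = 7, max_so_far = 7
Position 2 (value -8): max_ending_here = -1, max_so_far = 7
Position 3 (value 10): max_ending_here = 10, max_so_far = 10
Position 4 (value 10): max_ending_here = 20, max_so_far = 20
Position 5 (value 0): max_ending_here = 20, max_so_far = 20
Position 6 (value 7): max_ending_here = 27, max_so_far = 27
Position 7 (value -8): max_ending_here = 19, max_so_far = 27

Maximum subarray: [10, 10, 0, 7]
Maximum sum: 27

The maximum subarray is [10, 10, 0, 7] with sum 27. This subarray runs from index 3 to index 6.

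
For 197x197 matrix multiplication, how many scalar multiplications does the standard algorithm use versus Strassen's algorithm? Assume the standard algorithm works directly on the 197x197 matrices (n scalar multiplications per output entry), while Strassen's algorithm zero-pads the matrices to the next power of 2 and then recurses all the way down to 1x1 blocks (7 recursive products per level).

Matrix multiplication for 197x197 matrices:

Strassen's algorithm requires power-of-2 dimensions. Pad 197x197 to 256x256 (next power of 2).

Standard algorithm: 197^3 = 7645373 multiplications
Strassen's algorithm: 7^(log2(256)) = 7^8 = 5764801 multiplications
Savings: 7645373 - 5764801 = 1880572 multiplications

Standard: 7645373 multiplications (197^3). Strassen: 5764801 multiplications (7^8, after padding to 256x256). Strassen reduces 8 recursive multiplications to 7 at each level.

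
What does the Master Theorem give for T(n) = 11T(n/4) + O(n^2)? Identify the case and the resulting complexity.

Master Theorem for T(n) = 11T(n/4) + O(n^2):

a = 11, b = 4, c = 2
log_b(a) = log_4(11) = 1.7297

Case 3: c = 2 > log_4(11) = 1.7297
T(n) = O(n^2) = O(n^2)

For T(n) = 11T(n/4) + O(n^2): log_4(11) = 1.7297. This is Case 3 of the Master Theorem (c > log_b(a), work dominated by root), giving O(n^2).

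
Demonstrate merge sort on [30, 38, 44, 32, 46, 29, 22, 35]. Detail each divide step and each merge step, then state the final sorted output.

Merge sort trace:

Split: [30, 38, 44, 32, 46, 29, 22, 35] -> [30, 38, 44, 32] and [46, 29, 22, 35]
  Split: [30, 38, 44, 32] -> [30, 38] and [44, 32]
    Split: [30, 38] -> [30] and [38]
    Merge: [30] + [38] -> [30, 38]
    Split: [44, 32] -> [44] and [32]
    Merge: [44] + [32] -> [32, 44]
  Merge: [30, 38] + [32, 44] -> [30, 32, 38, 44]
  Split: [46, 29, 22, 35] -> [46, 29] and [22, 35]
    Split: [46, 29] -> [46] and [29]
    Merge: [46] + [29] -> [29, 46]
    Split: [22, 35] -> [22] and [35]
    Merge: [22] + [35] -> [22, 35]
  Merge: [29, 46] + [22, 35] -> [22, 29, 35, 46]
Merge: [30, 32, 38, 44] + [22, 29, 35, 46] -> [22, 29, 30, 32, 35, 38, 44, 46]

Final sorted array: [22, 29, 30, 32, 35, 38, 44, 46]

The merge sort proceeds by recursively splitting the array and merging sorted halves.
After all merges, the sorted array is [22, 29, 30, 32, 35, 38, 44, 46].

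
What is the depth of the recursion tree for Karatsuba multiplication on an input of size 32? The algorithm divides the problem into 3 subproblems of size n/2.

For divide and conquer with division factor 2:

Problem sizes at each level:
Level 0: 32
Level 1: 16
Level 2: 8
Level 3: 4
Level 4: 2
Level 5: 1

The root is level 0 and the size-1 base case is level 5 (the tree spans levels 0 through 5, i.e. 6 levels counting the root), so the depth is the number of divisions: log_2(32) = 5

The recursion tree depth is log_2(32) = 5. At each level, the problem size is divided by 2, so it takes 5 divisions to reduce to a base case of size 1. The algorithm makes 3 recursive calls at each level.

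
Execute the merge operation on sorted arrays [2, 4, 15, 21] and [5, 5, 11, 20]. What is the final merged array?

Merging process:

Compare 2 vs 5: take 2 from left. Merged: [2]
Compare 4 vs 5: take 4 from left. Merged: [2, 4]
Compare 15 vs 5: take 5 from right. Merged: [2, 4, 5]
Compare 15 vs 5: take 5 from right. Merged: [2, 4, 5, 5]
Compare 15 vs 11: take 11 from right. Merged: [2, 4, 5, 5, 11]
Compare 15 vs 20: take 15 from left. Merged: [2, 4, 5, 5, 11, 15]
Compare 21 vs 20: take 20 from right. Merged: [2, 4, 5, 5, 11, 15, 20]
Append remaining from left: [21]. Merged: [2, 4, 5, 5, 11, 15, 20, 21]

Final merged array: [2, 4, 5, 5, 11, 15, 20, 21]
Total comparisons: 7

The merged array is [2, 4, 5, 5, 11, 15, 20, 21], requiring 7 comparisons. The merge step runs in O(n) time where n is the total number of elements.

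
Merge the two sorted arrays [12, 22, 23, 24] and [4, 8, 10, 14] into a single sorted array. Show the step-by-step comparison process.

Merging process:

Compare 12 vs 4: take 4 from right. Merged: [4]
Compare 12 vs 8: take 8 from right. Merged: [4, 8]
Compare 12 vs 10: take 10 from right. Merged: [4, 8, 10]
Compare 12 vs 14: take 12 from left. Merged: [4, 8, 10, 12]
Compare 22 vs 14: take 14 from right. Merged: [4, 8, 10, 12, 14]
Append remaining from left: [22, 23, 24]. Merged: [4, 8, 10, 12, 14, 22, 23, 24]

Final merged array: [4, 8, 10, 12, 14, 22, 23, 24]
Total comparisons: 5

The merged array is [4, 8, 10, 12, 14, 22, 23, 24], requiring 5 comparisons. The merge step runs in O(n) time where n is the total number of elements.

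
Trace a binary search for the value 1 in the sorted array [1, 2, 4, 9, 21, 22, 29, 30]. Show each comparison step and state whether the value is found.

Binary search for 1 in [1, 2, 4, 9, 21, 22, 29, 30]:

lo=0, hi=7, mid=3, arr[mid]=9 -> 9 > 1, search left half
lo=0, hi=2, mid=1, arr[mid]=2 -> 2 > 1, search left half
lo=0, hi=0, mid=0, arr[mid]=1 -> Found target at index 0!

Binary search finds 1 at index 0 after 3 comparisons. The search repeatedly halves the search space by comparing with the middle element.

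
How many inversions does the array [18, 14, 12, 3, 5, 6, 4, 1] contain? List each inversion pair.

Finding inversions in [18, 14, 12, 3, 5, 6, 4, 1]:

(0, 1): arr[0]=18 > arr[1]=14
(0, 2): arr[0]=18 > arr[2]=12
(0, 3): arr[0]=18 > arr[3]=3
(0, 4): arr[0]=18 > arr[4]=5
(0, 5): arr[0]=18 > arr[5]=6
(0, 6): arr[0]=18 > arr[6]=4
(0, 7): arr[0]=18 > arr[7]=1
(1, 2): arr[1]=14 > arr[2]=12
(1, 3): arr[1]=14 > arr[3]=3
(1, 4): arr[1]=14 > arr[4]=5
(1, 5): arr[1]=14 > arr[5]=6
(1, 6): arr[1]=14 > arr[6]=4
(1, 7): arr[1]=14 > arr[7]=1
(2, 3): arr[2]=12 > arr[3]=3
(2, 4): arr[2]=12 > arr[4]=5
(2, 5): arr[2]=12 > arr[5]=6
(2, 6): arr[2]=12 > arr[6]=4
(2, 7): arr[2]=12 > arr[7]=1
(3, 7): arr[3]=3 > arr[7]=1
(4, 6): arr[4]=5 > arr[6]=4
(4, 7): arr[4]=5 > arr[7]=1
(5, 6): arr[5]=6 > arr[6]=4
(5, 7): arr[5]=6 > arr[7]=1
(6, 7): arr[6]=4 > arr[7]=1

Total inversions: 24

The array has 24 inversion(s): (0,1), (0,2), (0,3), (0,4), (0,5), (0,6), (0,7), (1,2), (1,3), (1,4), (1,5), (1,6), (1,7), (2,3), (2,4), (2,5), (2,6), (2,7), (3,7), (4,6), (4,7), (5,6), (5,7), (6,7). Each pair (i,j) satisfies i < j and arr[i] > arr[j].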